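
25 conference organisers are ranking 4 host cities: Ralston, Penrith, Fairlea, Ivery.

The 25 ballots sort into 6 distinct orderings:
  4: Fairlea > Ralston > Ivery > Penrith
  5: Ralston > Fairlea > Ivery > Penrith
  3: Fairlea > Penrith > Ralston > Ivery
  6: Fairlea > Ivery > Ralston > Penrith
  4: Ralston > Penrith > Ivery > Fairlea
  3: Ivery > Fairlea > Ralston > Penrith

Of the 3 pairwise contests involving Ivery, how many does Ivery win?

Ivery against each rival (25 organisers):
Ivery vs Ralston: Ivery preferred on 6+3 = 9 ballots; Ralston wins 16–9.
Ivery vs Penrith: 18 to 7, Ivery.
Ivery vs Fairlea: Fairlea wins 18–7.
Ivery beats Penrith; loses to Ralston, Fairlea — 1 pairwise win.

1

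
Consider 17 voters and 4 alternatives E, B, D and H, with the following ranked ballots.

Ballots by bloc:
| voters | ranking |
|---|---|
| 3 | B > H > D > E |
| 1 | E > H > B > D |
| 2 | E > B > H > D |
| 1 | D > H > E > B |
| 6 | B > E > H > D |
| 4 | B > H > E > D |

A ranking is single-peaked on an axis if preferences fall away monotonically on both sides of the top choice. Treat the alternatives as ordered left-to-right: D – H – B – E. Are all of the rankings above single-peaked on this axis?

no

Axis positions: D=1, H=2, B=3, E=4.
Bloc 1 (peak B at position 3): ranking walks positions 3-2-1-4, expanding outward from the peak — single-peaked.
Bloc 2: ranking walks positions 4-2-3-1; H is ranked above B even though B lies between H and the peak E on the axis — preferences dip and rise again. Not single-peaked.
Bloc 3 (peak E at position 4): ranking walks positions 4-3-2-1, expanding outward from the peak — single-peaked.
Bloc 4: ranking walks positions 1-2-4-3; E is ranked above B even though B lies between E and the peak D on the axis — preferences dip and rise again. Not single-peaked.
Bloc 5 (peak B at position 3): ranking walks positions 3-4-2-1, expanding outward from the peak — single-peaked.
Bloc 6 (peak B at position 3): ranking walks positions 3-2-4-1, expanding outward from the peak — single-peaked.
Bloc 2 violates single-peakedness, so the profile is not single-peaked on this axis.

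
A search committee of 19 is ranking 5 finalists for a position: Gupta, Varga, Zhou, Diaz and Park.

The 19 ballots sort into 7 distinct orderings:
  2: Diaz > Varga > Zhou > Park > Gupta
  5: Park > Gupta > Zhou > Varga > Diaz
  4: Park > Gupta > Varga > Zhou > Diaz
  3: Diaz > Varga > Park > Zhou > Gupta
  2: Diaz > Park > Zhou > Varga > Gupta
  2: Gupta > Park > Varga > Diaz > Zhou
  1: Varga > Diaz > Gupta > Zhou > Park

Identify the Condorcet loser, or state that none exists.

Head-to-head results (19 committee members):
Gupta vs Varga: Gupta is ranked higher on 5+4+2 = 11 ballots, Varga on 8. Gupta wins 11–8.
Gupta vs Zhou: 5+4+2+1 = 12 for Gupta, 7 for Zhou — Gupta by 12–7.
Gupta vs Diaz: Gupta preferred on 5+4+2 = 11 ballots; Gupta wins 11–8.
Gupta vs Park: Park wins 16–3.
Varga–Zhou: Varga 12–7.
Varga vs Diaz: Varga wins 12–7.
Varga vs Park: Park, 13–6.
Zhou vs Diaz: Diaz wins 10–9.
Zhou vs Park: Zhou preferred on 2+1 = 3 ballots; Park wins 16–3.
Diaz vs Park: Park, 11–8.
Zhou is beaten in every head-to-head and is the Condorcet loser.

Zhou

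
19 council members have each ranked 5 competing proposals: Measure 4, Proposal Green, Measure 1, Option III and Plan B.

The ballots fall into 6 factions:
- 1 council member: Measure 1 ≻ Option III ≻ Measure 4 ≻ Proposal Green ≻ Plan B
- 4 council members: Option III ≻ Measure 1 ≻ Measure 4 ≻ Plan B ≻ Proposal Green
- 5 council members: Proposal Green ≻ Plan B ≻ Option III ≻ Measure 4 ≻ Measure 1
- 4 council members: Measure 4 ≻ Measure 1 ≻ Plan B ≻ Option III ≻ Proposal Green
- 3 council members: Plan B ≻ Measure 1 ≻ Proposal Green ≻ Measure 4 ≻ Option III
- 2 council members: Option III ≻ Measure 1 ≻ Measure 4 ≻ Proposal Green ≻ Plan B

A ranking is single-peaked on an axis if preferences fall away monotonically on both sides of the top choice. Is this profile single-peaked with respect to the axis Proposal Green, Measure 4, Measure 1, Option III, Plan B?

no

Axis positions: Proposal Green=1, Measure 4=2, Measure 1=3, Option III=4, Plan B=5.
Faction 1 (peak Measure 1 at position 3): ranking walks positions 3-4-2-1-5, expanding outward from the peak — single-peaked.
Faction 2 (peak Option III at position 4): ranking walks positions 4-3-2-5-1, expanding outward from the peak — single-peaked.
Faction 3: ranking walks positions 1-5-4-2-3; Plan B is ranked above Measure 4 even though Measure 4 lies between Plan B and the peak Proposal Green on the axis — preferences dip and rise again. Not single-peaked.
Faction 4: ranking walks positions 2-3-5-4-1; Plan B is ranked above Option III even though Option III lies between Plan B and the peak Measure 4 on the axis — preferences dip and rise again. Not single-peaked.
Faction 5: ranking walks positions 5-3-1-2-4; Measure 1 is ranked above Option III even though Option III lies between Measure 1 and the peak Plan B on the axis — preferences dip and rise again. Not single-peaked.
Faction 6 (peak Option III at position 4): ranking walks positions 4-3-2-1-5, expanding outward from the peak — single-peaked.
Faction 3 violates single-peakedness, so the profile is not single-peaked on this axis.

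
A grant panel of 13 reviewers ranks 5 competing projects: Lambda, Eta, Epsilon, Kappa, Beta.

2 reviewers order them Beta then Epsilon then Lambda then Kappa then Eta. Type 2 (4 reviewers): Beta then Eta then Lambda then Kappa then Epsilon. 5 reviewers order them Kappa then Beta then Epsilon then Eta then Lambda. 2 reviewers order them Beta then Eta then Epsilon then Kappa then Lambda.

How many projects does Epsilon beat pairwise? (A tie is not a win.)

2

Epsilon against each rival (13 reviewers):
Epsilon vs Lambda: Epsilon wins 9–4.
Epsilon vs Eta: Epsilon preferred on 2+5 = 7 ballots; Epsilon wins 7–6.
Epsilon–Kappa: Kappa 9–4.
Epsilon vs Beta: 0 to 13, Beta.
Epsilon beats Lambda, Eta; loses to Kappa, Beta — 2 pairwise wins.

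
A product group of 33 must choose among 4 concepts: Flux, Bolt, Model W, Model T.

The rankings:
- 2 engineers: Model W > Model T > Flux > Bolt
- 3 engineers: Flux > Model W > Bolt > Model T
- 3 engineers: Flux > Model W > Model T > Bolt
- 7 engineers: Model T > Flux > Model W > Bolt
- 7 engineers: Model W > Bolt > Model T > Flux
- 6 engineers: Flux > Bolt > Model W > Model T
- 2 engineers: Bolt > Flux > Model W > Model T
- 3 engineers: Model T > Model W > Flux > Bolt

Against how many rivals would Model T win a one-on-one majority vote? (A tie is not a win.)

1

Model T against each rival (33 engineers):
Model T vs Flux: 19 to 14, Model T.
Model T vs Bolt: 15 to 18, Bolt.
Model T vs Model W: Model W wins 23–10.
Model T beats Flux; loses to Bolt, Model W — 1 pairwise win.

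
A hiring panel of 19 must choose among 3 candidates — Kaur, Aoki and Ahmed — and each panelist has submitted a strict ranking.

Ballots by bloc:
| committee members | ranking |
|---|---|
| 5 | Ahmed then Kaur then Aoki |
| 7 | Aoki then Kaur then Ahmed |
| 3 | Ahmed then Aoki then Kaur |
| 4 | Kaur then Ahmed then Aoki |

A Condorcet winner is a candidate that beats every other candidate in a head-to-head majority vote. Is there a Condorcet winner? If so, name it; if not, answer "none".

Head-to-head results (19 committee members):
Kaur vs Aoki: 5+4 = 9 for Kaur, 10 for Aoki — Aoki by 10–9.
Kaur vs Ahmed: 7+4 = 11 for Kaur, 8 for Ahmed — Kaur by 11–8.
Aoki vs Ahmed: Ahmed wins 12–7.
Every candidate loses at least once (Kaur loses to Aoki; Aoki loses to Ahmed; Ahmed loses to Kaur). The majority relation contains the cycle Kaur > Ahmed > Aoki > Kaur, so there is no Condorcet winner.

none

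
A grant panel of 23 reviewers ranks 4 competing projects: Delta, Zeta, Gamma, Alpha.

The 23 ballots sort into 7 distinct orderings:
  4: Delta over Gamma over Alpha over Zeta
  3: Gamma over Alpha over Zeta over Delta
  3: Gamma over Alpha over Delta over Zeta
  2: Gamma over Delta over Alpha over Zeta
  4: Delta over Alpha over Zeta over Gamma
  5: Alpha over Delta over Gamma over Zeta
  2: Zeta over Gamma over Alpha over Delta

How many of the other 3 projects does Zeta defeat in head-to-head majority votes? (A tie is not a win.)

0

Zeta against each rival (23 reviewers):
Zeta vs Delta: Zeta is ranked higher on 3+2 = 5 ballots, Delta on 18. Delta wins 18–5.
Zeta vs Gamma: Zeta is ranked higher on 4+2 = 6 ballots, Gamma on 17. Gamma wins 17–6.
Zeta–Alpha: Alpha 21–2.
Zeta beats no one; loses to Delta, Gamma, Alpha — 0 pairwise wins.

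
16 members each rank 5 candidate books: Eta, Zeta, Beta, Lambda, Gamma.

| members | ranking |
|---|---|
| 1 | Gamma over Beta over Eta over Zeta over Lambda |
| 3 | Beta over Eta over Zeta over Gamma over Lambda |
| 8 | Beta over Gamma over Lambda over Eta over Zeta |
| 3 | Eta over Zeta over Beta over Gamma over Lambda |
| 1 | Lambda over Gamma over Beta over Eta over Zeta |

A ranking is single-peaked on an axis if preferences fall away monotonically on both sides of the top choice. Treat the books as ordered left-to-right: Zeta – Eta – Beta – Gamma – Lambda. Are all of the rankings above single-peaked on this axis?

Axis positions: Zeta=1, Eta=2, Beta=3, Gamma=4, Lambda=5.
Type 1 (peak Gamma at position 4): ranking walks positions 4-3-2-1-5, expanding outward from the peak — single-peaked.
Type 2 (peak Beta at position 3): ranking walks positions 3-2-1-4-5, expanding outward from the peak — single-peaked.
Type 3 (peak Beta at position 3): ranking walks positions 3-4-5-2-1, expanding outward from the peak — single-peaked.
Type 4 (peak Eta at position 2): ranking walks positions 2-1-3-4-5, expanding outward from the peak — single-peaked.
Type 5 (peak Lambda at position 5): ranking walks positions 5-4-3-2-1, expanding outward from the peak — single-peaked.
Every ranking is single-peaked on this axis.

yes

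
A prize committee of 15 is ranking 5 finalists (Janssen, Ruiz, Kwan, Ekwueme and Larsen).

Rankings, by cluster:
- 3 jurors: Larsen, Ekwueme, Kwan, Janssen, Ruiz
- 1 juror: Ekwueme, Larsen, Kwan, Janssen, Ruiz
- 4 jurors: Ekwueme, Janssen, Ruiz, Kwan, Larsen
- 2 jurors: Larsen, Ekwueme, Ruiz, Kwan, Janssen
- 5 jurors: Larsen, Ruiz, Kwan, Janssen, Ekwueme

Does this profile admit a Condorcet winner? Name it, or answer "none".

Check each pair by majority over 15 ballots:
Janssen vs Ruiz: Janssen preferred on 3+1+4 = 8 ballots; Janssen wins 8–7.
Janssen vs Kwan: Janssen is ranked higher on 4 ballots, Kwan on 11. Kwan wins 11–4.
Janssen vs Ekwueme: 5 for Janssen, 10 for Ekwueme — Ekwueme by 10–5.
Janssen vs Larsen: Janssen preferred on 4 ballots; Larsen wins 11–4.
Ruiz vs Kwan: Ruiz is ranked higher on 4+2+5 = 11 ballots, Kwan on 4. Ruiz wins 11–4.
Ruiz vs Ekwueme: 5 for Ruiz, 10 for Ekwueme — Ekwueme by 10–5.
Ruiz vs Larsen: 4 to 11, Larsen.
Kwan vs Ekwueme: 5 to 10, Ekwueme.
Kwan vs Larsen: 4 to 11, Larsen.
Ekwueme vs Larsen: Ekwueme is ranked higher on 1+4 = 5 ballots, Larsen on 10. Larsen wins 10–5.
Larsen wins every pairwise contest, so Larsen is the Condorcet winner.

Larsen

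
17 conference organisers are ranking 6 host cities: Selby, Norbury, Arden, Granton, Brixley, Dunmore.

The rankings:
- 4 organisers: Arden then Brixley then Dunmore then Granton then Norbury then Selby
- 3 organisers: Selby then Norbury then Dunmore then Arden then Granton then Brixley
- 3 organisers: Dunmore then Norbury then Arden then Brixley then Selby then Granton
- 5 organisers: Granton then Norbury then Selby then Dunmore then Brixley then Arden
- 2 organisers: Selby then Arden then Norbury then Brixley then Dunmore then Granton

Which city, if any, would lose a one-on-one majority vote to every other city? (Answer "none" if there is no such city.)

Pairwise majorities:
Selby vs Norbury: Norbury, 12–5.
Selby vs Arden: Selby preferred on 3+5+2 = 10 ballots; Selby wins 10–7.
Selby vs Granton: 3+3+2 = 8 for Selby, 9 for Granton — Granton by 9–8.
Selby vs Brixley: 10 to 7, Selby.
Selby vs Dunmore: Selby wins 10–7.
Norbury vs Arden: Norbury is ranked higher on 3+3+5 = 11 ballots, Arden on 6. Norbury wins 11–6.
Norbury vs Granton: Granton wins 9–8.
Norbury–Brixley: Norbury 13–4.
Norbury vs Dunmore: 3+5+2 = 10 for Norbury, 7 for Dunmore — Norbury by 10–7.
Arden–Granton: Arden 12–5.
Arden vs Brixley: Arden preferred on 4+3+3+2 = 12 ballots; Arden wins 12–5.
Arden vs Dunmore: Arden preferred on 4+2 = 6 ballots; Dunmore wins 11–6.
Granton vs Brixley: Granton is ranked higher on 3+5 = 8 ballots, Brixley on 9. Brixley wins 9–8.
Granton vs Dunmore: Dunmore wins 12–5.
Brixley vs Dunmore: Dunmore, 11–6.
No city is winless: Selby beats Arden; Norbury beats Selby; Arden beats Granton; Granton beats Selby; Brixley beats Granton; Dunmore beats Arden. There is no Condorcet loser.

none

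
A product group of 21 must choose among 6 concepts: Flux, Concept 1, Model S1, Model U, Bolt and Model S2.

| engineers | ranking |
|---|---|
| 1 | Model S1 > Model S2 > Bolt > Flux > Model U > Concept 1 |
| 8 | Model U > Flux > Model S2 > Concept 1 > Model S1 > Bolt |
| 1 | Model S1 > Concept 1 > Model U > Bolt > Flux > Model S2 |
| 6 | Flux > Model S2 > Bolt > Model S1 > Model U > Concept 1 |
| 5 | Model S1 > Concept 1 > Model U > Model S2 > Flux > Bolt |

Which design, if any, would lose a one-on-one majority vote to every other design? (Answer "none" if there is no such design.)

Bolt

Head-to-head results (21 engineers):
Flux vs Concept 1: Flux, 15–6.
Flux vs Model S1: Flux wins 14–7.
Flux vs Model U: Model U, 14–7.
Flux–Bolt: Flux 19–2.
Flux vs Model S2: Flux wins 15–6.
Concept 1 vs Model S1: Model S1 wins 13–8.
Concept 1 vs Model U: Concept 1 is ranked higher on 1+5 = 6 ballots, Model U on 15. Model U wins 15–6.
Concept 1 vs Bolt: 8+1+5 = 14 for Concept 1, 7 for Bolt — Concept 1 by 14–7.
Concept 1 vs Model S2: Model S2, 15–6.
Model S1 vs Model U: 1+1+6+5 = 13 for Model S1, 8 for Model U — Model S1 by 13–8.
Model S1 vs Bolt: Model S1 wins 15–6.
Model S1 vs Model S2: 1+1+5 = 7 for Model S1, 14 for Model S2 — Model S2 by 14–7.
Model U vs Bolt: Model U wins 14–7.
Model U vs Model S2: 8+1+5 = 14 for Model U, 7 for Model S2 — Model U by 14–7.
Bolt vs Model S2: Bolt preferred on 1 ballot; Model S2 wins 20–1.
Only Bolt has no wins; Bolt is the Condorcet loser.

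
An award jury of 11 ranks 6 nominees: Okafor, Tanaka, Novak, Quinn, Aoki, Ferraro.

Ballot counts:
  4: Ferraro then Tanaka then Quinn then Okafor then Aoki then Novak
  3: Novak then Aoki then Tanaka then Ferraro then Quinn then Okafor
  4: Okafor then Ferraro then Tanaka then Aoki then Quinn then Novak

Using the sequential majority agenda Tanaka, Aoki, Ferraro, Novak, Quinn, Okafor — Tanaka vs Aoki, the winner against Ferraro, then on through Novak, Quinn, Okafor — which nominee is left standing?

Round 1: Tanaka vs Aoki — 8–3, Tanaka advances.
Round 2: Tanaka vs Ferraro — 3–8, Ferraro advances.
Round 3: Ferraro vs Novak — 8–3, Ferraro advances.
Round 4: Ferraro vs Quinn — 11–0, Ferraro advances.
Round 5: Ferraro vs Okafor — 7–4, Ferraro advances.
The agenda winner is Ferraro.

Ferraro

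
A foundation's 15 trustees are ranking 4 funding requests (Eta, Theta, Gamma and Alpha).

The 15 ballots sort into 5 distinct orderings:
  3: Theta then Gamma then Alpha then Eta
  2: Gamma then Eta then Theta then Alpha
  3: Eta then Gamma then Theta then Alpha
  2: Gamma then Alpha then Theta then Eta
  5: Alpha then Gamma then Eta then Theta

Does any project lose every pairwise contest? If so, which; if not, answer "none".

Pairwise majorities:
Eta vs Theta: Eta preferred on 2+3+5 = 10 ballots; Eta wins 10–5.
Eta vs Gamma: Eta preferred on 3 ballots; Gamma wins 12–3.
Eta vs Alpha: Alpha, 10–5.
Theta vs Gamma: 3 to 12, Gamma.
Theta vs Alpha: Theta preferred on 3+2+3 = 8 ballots; Theta wins 8–7.
Gamma vs Alpha: 10 to 5, Gamma.
Each project has at least one pairwise win (Eta beats Theta; Theta beats Alpha; Gamma beats Eta; Alpha beats Eta) — no Condorcet loser.

none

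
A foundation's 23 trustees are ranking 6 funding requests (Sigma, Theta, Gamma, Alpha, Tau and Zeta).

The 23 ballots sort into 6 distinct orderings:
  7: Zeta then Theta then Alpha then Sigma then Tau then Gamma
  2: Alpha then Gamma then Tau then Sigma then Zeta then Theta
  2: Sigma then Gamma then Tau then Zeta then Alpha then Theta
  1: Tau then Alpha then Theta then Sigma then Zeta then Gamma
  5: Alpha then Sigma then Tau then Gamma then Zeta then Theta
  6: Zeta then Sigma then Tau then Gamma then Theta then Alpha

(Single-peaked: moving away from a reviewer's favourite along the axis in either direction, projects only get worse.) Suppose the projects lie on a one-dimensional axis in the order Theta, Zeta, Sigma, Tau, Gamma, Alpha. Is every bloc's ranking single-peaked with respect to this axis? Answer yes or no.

no

Axis positions: Theta=1, Zeta=2, Sigma=3, Tau=4, Gamma=5, Alpha=6.
Bloc 1: ranking walks positions 2-1-6-3-4-5; Alpha is ranked above Sigma even though Sigma lies between Alpha and the peak Zeta on the axis — preferences dip and rise again. Not single-peaked.
Bloc 2 (peak Alpha at position 6): ranking walks positions 6-5-4-3-2-1, expanding outward from the peak — single-peaked.
Bloc 3: ranking walks positions 3-5-4-2-6-1; Gamma is ranked above Tau even though Tau lies between Gamma and the peak Sigma on the axis — preferences dip and rise again. Not single-peaked.
Bloc 4: ranking walks positions 4-6-1-3-2-5; Alpha is ranked above Gamma even though Gamma lies between Alpha and the peak Tau on the axis — preferences dip and rise again. Not single-peaked.
Bloc 5: ranking walks positions 6-3-4-5-2-1; Sigma is ranked above Gamma even though Gamma lies between Sigma and the peak Alpha on the axis — preferences dip and rise again. Not single-peaked.
Bloc 6 (peak Zeta at position 2): ranking walks positions 2-3-4-5-1-6, expanding outward from the peak — single-peaked.
Bloc 1 violates single-peakedness, so the profile is not single-peaked on this axis.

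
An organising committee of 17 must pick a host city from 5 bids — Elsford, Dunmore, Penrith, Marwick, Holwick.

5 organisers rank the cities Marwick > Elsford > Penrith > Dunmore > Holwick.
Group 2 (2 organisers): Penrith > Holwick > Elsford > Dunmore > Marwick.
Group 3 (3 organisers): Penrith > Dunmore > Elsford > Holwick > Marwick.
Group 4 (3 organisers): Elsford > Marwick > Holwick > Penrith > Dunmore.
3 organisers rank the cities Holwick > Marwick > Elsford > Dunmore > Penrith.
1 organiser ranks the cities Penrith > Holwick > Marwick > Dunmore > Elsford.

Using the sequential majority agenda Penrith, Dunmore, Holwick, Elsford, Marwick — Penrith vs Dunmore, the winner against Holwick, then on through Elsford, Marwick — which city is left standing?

Marwick

Round 1: Penrith vs Dunmore — 14–3, Penrith advances.
Round 2: Penrith vs Holwick — 11–6, Penrith advances.
Round 3: Penrith vs Elsford — 6–11, Elsford advances.
Round 4: Elsford vs Marwick — 8–9, Marwick advances.
Marwick survives the agenda.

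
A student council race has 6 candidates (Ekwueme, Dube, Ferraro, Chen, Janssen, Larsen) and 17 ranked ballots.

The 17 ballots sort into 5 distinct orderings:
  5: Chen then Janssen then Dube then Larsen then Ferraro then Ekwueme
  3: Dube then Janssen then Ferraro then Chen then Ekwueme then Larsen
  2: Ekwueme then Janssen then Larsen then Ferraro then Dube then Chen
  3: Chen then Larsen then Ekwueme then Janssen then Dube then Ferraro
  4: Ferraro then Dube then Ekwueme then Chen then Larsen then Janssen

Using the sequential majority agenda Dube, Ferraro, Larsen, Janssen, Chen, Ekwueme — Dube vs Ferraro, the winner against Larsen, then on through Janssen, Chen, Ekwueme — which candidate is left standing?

Round 1: Dube vs Ferraro — 11–6, Dube advances.
Round 2: Dube vs Larsen — 12–5, Dube advances.
Round 3: Dube vs Janssen — 7–10, Janssen advances.
Round 4: Janssen vs Chen — 5–12, Chen advances.
Round 5: Chen vs Ekwueme — 11–6, Chen advances.
The agenda winner is Chen.

Chen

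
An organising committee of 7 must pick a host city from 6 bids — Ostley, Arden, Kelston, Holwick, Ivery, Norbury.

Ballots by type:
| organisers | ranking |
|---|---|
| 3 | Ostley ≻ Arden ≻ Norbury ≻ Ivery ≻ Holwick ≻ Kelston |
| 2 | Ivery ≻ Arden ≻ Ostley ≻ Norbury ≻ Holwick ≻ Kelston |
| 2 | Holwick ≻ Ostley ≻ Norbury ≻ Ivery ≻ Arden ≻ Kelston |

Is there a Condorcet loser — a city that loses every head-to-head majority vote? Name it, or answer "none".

Kelston

Head-to-head results (7 organisers):
Ostley vs Arden: 3+2 = 5 for Ostley, 2 for Arden — Ostley by 5–2.
Ostley vs Kelston: 7 to 0, Ostley.
Ostley vs Holwick: Ostley wins 5–2.
Ostley vs Ivery: Ostley is ranked higher on 3+2 = 5 ballots, Ivery on 2. Ostley wins 5–2.
Ostley–Norbury: Ostley 7–0.
Arden vs Kelston: Arden preferred on 3+2+2 = 7 ballots; Arden wins 7–0.
Arden vs Holwick: Arden, 5–2.
Arden vs Ivery: 3 for Arden, 4 for Ivery — Ivery by 4–3.
Arden vs Norbury: 3+2 = 5 for Arden, 2 for Norbury — Arden by 5–2.
Kelston vs Holwick: Kelston is ranked higher on 0 ballots, Holwick on 7. Holwick wins 7–0.
Kelston vs Ivery: Ivery, 7–0.
Kelston–Norbury: Norbury 7–0.
Holwick vs Ivery: Holwick preferred on 2 ballots; Ivery wins 5–2.
Holwick vs Norbury: Norbury wins 5–2.
Ivery vs Norbury: 2 for Ivery, 5 for Norbury — Norbury by 5–2.
Kelston loses to every other city — it is the Condorcet loser.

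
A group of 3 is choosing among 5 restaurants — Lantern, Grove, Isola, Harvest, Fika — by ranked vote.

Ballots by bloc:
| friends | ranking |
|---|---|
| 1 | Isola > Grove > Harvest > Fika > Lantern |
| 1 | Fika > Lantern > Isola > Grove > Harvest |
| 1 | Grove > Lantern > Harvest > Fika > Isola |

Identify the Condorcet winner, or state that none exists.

none

Pairwise majorities:
Lantern vs Grove: 1 to 2, Grove.
Lantern vs Isola: Lantern is ranked higher on 1+1 = 2 ballots, Isola on 1. Lantern wins 2–1.
Lantern vs Harvest: Lantern preferred on 1+1 = 2 ballots; Lantern wins 2–1.
Lantern vs Fika: 1 to 2, Fika.
Grove vs Isola: 1 to 2, Isola.
Grove vs Harvest: Grove is ranked higher on 1+1+1 = 3 ballots, Harvest on 0. Grove wins 3–0.
Grove vs Fika: Grove is ranked higher on 1+1 = 2 ballots, Fika on 1. Grove wins 2–1.
Isola vs Harvest: 2 to 1, Isola.
Isola vs Fika: Isola preferred on 1 ballot; Fika wins 2–1.
Harvest vs Fika: 2 to 1, Harvest.
No restaurant is unbeaten: Lantern loses to Grove; Grove loses to Isola; Isola loses to Lantern; Harvest loses to Lantern; Fika loses to Grove. In particular Lantern → Isola → Grove → Lantern is a majority cycle — no Condorcet winner exists.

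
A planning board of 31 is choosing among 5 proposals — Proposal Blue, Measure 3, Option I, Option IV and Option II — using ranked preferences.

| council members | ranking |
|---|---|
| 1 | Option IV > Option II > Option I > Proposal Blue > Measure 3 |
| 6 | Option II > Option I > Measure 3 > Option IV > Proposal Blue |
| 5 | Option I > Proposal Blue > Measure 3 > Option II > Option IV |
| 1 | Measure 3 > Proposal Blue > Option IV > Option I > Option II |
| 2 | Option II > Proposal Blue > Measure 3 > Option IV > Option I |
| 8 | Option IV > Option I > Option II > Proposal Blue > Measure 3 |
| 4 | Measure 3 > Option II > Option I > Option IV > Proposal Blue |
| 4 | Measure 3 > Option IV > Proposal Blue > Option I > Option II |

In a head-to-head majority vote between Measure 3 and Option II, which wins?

Ballots ranking Measure 3 above Option II: 5 + 1 + 4 + 4 = 14.
Ballots ranking Option II above Measure 3: 31 − 14 = 17.
Option II wins the head-to-head 17–14.

Option II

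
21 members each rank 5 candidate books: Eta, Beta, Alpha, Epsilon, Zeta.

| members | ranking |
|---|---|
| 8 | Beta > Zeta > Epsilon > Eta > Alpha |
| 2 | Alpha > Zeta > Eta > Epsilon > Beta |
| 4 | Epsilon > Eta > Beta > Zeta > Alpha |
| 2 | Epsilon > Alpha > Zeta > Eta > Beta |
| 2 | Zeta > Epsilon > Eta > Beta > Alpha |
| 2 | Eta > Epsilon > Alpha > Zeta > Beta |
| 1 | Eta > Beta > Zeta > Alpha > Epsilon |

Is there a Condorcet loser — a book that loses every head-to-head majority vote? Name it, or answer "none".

Alpha

Head-to-head results (21 members):
Eta–Beta: Eta 13–8.
Eta vs Alpha: Eta wins 17–4.
Eta vs Epsilon: Eta preferred on 2+2+1 = 5 ballots; Epsilon wins 16–5.
Eta vs Zeta: 7 to 14, Zeta.
Beta vs Alpha: Beta, 15–6.
Beta vs Epsilon: Epsilon, 12–9.
Beta–Zeta: Beta 13–8.
Alpha vs Epsilon: Epsilon wins 18–3.
Alpha vs Zeta: 2+2+2 = 6 for Alpha, 15 for Zeta — Zeta by 15–6.
Epsilon–Zeta: Zeta 13–8.
Alpha loses to every other book — it is the Condorcet loser.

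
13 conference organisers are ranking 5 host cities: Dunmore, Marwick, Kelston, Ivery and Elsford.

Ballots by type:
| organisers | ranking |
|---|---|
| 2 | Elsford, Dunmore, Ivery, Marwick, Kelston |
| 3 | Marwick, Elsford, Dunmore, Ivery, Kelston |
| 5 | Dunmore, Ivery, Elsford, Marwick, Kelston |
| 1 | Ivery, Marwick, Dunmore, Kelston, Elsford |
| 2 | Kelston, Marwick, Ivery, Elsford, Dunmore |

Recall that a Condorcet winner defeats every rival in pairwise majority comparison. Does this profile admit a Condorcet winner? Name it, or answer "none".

Head-to-head results (13 organisers):
Dunmore vs Marwick: Dunmore is ranked higher on 2+5 = 7 ballots, Marwick on 6. Dunmore wins 7–6.
Dunmore vs Kelston: Dunmore preferred on 2+3+5+1 = 11 ballots; Dunmore wins 11–2.
Dunmore vs Ivery: Dunmore preferred on 2+3+5 = 10 ballots; Dunmore wins 10–3.
Dunmore vs Elsford: Dunmore preferred on 5+1 = 6 ballots; Elsford wins 7–6.
Marwick vs Kelston: Marwick is ranked higher on 2+3+5+1 = 11 ballots, Kelston on 2. Marwick wins 11–2.
Marwick vs Ivery: Ivery wins 8–5.
Marwick vs Elsford: 3+1+2 = 6 for Marwick, 7 for Elsford — Elsford by 7–6.
Kelston vs Ivery: Ivery wins 11–2.
Kelston vs Elsford: Elsford wins 10–3.
Ivery–Elsford: Ivery 8–5.
No city is unbeaten: Dunmore loses to Elsford; Marwick loses to Dunmore; Kelston loses to Dunmore; Ivery loses to Dunmore; Elsford loses to Ivery. In particular Dunmore beats Ivery beats Elsford beats Dunmore is a majority cycle — no Condorcet winner exists.

none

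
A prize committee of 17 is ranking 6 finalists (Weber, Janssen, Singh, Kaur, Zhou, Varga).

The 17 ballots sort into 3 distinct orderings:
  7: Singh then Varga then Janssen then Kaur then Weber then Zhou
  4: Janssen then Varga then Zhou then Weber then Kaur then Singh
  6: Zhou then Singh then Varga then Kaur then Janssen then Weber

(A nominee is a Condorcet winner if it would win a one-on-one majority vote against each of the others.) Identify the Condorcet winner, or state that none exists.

Check each pair by majority over 17 ballots:
Weber vs Janssen: Weber is ranked higher on 0 ballots, Janssen on 17. Janssen wins 17–0.
Weber vs Singh: Singh wins 13–4.
Weber vs Kaur: Kaur, 13–4.
Weber vs Zhou: 7 for Weber, 10 for Zhou — Zhou by 10–7.
Weber vs Varga: Weber preferred on 0 ballots; Varga wins 17–0.
Janssen vs Singh: Singh wins 13–4.
Janssen vs Kaur: 7+4 = 11 for Janssen, 6 for Kaur — Janssen by 11–6.
Janssen vs Zhou: Janssen is ranked higher on 7+4 = 11 ballots, Zhou on 6. Janssen wins 11–6.
Janssen vs Varga: Janssen is ranked higher on 4 ballots, Varga on 13. Varga wins 13–4.
Singh vs Kaur: 13 to 4, Singh.
Singh vs Zhou: Singh preferred on 7 ballots; Zhou wins 10–7.
Singh vs Varga: 7+6 = 13 for Singh, 4 for Varga — Singh by 13–4.
Kaur vs Zhou: Kaur preferred on 7 ballots; Zhou wins 10–7.
Kaur vs Varga: Varga wins 17–0.
Zhou vs Varga: Zhou preferred on 6 ballots; Varga wins 11–6.
Every nominee loses at least once (Weber loses to Janssen; Janssen loses to Singh; Singh loses to Zhou; Kaur loses to Janssen; Zhou loses to Janssen; Varga loses to Singh). The majority relation contains the cycle Janssen > Zhou > Singh > Janssen, so there is no Condorcet winner.

none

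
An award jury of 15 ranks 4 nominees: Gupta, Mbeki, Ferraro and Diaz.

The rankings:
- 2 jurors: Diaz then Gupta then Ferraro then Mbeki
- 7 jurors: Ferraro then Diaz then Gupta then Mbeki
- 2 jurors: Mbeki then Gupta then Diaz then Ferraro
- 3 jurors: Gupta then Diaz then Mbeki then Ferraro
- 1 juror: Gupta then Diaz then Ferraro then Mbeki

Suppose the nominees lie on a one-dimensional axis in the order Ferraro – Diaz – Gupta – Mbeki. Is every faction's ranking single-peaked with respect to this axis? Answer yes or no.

yes

Axis positions: Ferraro=1, Diaz=2, Gupta=3, Mbeki=4.
Faction 1 (peak Diaz at position 2): ranking walks positions 2-3-1-4, expanding outward from the peak — single-peaked.
Faction 2 (peak Ferraro at position 1): ranking walks positions 1-2-3-4, expanding outward from the peak — single-peaked.
Faction 3 (peak Mbeki at position 4): ranking walks positions 4-3-2-1, expanding outward from the peak — single-peaked.
Faction 4 (peak Gupta at position 3): ranking walks positions 3-2-4-1, expanding outward from the peak — single-peaked.
Faction 5 (peak Gupta at position 3): ranking walks positions 3-2-1-4, expanding outward from the peak — single-peaked.
Every ranking is single-peaked on this axis.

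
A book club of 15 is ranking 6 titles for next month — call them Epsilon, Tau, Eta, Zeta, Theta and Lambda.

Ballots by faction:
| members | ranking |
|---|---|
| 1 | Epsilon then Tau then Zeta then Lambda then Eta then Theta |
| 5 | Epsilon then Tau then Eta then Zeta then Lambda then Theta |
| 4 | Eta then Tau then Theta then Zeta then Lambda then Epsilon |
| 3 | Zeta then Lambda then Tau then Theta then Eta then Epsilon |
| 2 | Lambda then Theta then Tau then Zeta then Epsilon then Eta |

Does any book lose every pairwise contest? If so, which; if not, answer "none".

none

Head-to-head results (15 members):
Epsilon vs Tau: Tau, 9–6.
Epsilon vs Eta: Epsilon is ranked higher on 1+5+2 = 8 ballots, Eta on 7. Epsilon wins 8–7.
Epsilon vs Zeta: 1+5 = 6 for Epsilon, 9 for Zeta — Zeta by 9–6.
Epsilon–Theta: Theta 9–6.
Epsilon–Lambda: Lambda 9–6.
Tau–Eta: Tau 11–4.
Tau vs Zeta: Tau is ranked higher on 1+5+4+2 = 12 ballots, Zeta on 3. Tau wins 12–3.
Tau vs Theta: Tau, 13–2.
Tau vs Lambda: 10 to 5, Tau.
Eta vs Zeta: Eta preferred on 5+4 = 9 ballots; Eta wins 9–6.
Eta vs Theta: 1+5+4 = 10 for Eta, 5 for Theta — Eta by 10–5.
Eta vs Lambda: 5+4 = 9 for Eta, 6 for Lambda — Eta by 9–6.
Zeta vs Theta: 1+5+3 = 9 for Zeta, 6 for Theta — Zeta by 9–6.
Zeta vs Lambda: 1+5+4+3 = 13 for Zeta, 2 for Lambda — Zeta by 13–2.
Theta–Lambda: Lambda 11–4.
Every book wins at least one matchup (Epsilon beats Eta; Tau beats Epsilon; Eta beats Zeta; Zeta beats Epsilon; Theta beats Epsilon; Lambda beats Epsilon), so there is no Condorcet loser.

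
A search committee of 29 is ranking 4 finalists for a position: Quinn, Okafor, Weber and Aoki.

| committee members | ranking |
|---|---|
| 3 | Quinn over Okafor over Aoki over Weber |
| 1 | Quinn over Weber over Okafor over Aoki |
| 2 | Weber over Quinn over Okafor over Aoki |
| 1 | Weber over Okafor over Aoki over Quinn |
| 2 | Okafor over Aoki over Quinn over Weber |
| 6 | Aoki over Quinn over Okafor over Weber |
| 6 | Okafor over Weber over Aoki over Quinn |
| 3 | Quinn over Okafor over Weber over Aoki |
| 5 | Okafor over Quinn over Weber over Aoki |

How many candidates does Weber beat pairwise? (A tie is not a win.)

1

Weber against each rival (29 committee members):
Weber vs Quinn: Quinn, 20–9.
Weber–Okafor: Okafor 25–4.
Weber vs Aoki: Weber, 18–11.
Weber beats Aoki; loses to Quinn, Okafor — 1 pairwise win.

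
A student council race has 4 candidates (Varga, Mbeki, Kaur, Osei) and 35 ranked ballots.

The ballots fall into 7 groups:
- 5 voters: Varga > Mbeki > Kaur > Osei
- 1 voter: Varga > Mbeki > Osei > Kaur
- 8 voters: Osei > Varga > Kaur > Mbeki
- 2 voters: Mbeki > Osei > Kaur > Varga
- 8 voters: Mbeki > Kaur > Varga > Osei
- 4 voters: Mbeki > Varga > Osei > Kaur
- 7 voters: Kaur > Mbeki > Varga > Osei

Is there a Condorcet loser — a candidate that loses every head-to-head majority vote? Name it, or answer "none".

Head-to-head results (35 voters):
Varga vs Mbeki: Mbeki wins 21–14.
Varga vs Kaur: 18 to 17, Varga.
Varga–Osei: Varga 25–10.
Mbeki vs Kaur: 20 to 15, Mbeki.
Mbeki vs Osei: 27 to 8, Mbeki.
Kaur vs Osei: Kaur preferred on 5+8+7 = 20 ballots; Kaur wins 20–15.
Osei loses to every other candidate — it is the Condorcet loser.

Osei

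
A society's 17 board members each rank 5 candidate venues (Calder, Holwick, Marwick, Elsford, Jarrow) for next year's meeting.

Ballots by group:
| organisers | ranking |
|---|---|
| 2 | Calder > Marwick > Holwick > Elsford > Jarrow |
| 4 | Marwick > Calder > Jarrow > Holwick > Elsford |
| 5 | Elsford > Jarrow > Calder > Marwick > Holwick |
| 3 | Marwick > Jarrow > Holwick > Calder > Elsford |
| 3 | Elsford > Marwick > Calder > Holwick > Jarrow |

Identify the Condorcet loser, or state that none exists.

none

Pairwise majorities:
Calder–Holwick: Calder 14–3.
Calder vs Marwick: Marwick, 10–7.
Calder vs Elsford: Calder, 9–8.
Calder vs Jarrow: Calder wins 9–8.
Holwick vs Marwick: 0 to 17, Marwick.
Holwick vs Elsford: Holwick wins 9–8.
Holwick vs Jarrow: Jarrow, 12–5.
Marwick vs Elsford: 9 to 8, Marwick.
Marwick–Jarrow: Marwick 12–5.
Elsford vs Jarrow: Elsford, 10–7.
Every city wins at least one matchup (Calder beats Holwick; Holwick beats Elsford; Marwick beats Calder; Elsford beats Jarrow; Jarrow beats Holwick), so there is no Condorcet loser.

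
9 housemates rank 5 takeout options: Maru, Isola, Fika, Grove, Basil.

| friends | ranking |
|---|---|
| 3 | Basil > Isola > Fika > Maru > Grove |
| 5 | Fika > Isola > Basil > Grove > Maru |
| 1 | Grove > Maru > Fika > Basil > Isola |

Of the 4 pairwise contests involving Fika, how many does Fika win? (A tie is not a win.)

Fika against each rival (9 friends):
Fika vs Maru: 3+5 = 8 for Fika, 1 for Maru — Fika by 8–1.
Fika vs Isola: Fika, 6–3.
Fika vs Grove: 8 to 1, Fika.
Fika vs Basil: Fika, 6–3.
Fika beats Maru, Isola, Grove, Basil — 4 pairwise wins.

4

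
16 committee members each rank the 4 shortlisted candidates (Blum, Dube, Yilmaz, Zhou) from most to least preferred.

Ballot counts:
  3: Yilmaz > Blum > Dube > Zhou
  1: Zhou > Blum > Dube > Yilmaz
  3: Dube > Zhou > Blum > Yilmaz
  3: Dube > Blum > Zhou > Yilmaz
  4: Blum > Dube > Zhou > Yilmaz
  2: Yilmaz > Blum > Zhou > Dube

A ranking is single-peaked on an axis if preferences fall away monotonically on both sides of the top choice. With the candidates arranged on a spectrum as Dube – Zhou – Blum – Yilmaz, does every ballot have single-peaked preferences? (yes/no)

Axis positions: Dube=1, Zhou=2, Blum=3, Yilmaz=4.
Bloc 1: ranking walks positions 4-3-1-2; Dube is ranked above Zhou even though Zhou lies between Dube and the peak Yilmaz on the axis — preferences dip and rise again. Not single-peaked.
Bloc 2 (peak Zhou at position 2): ranking walks positions 2-3-1-4, expanding outward from the peak — single-peaked.
Bloc 3 (peak Dube at position 1): ranking walks positions 1-2-3-4, expanding outward from the peak — single-peaked.
Bloc 4: ranking walks positions 1-3-2-4; Blum is ranked above Zhou even though Zhou lies between Blum and the peak Dube on the axis — preferences dip and rise again. Not single-peaked.
Bloc 5: ranking walks positions 3-1-2-4; Dube is ranked above Zhou even though Zhou lies between Dube and the peak Blum on the axis — preferences dip and rise again. Not single-peaked.
Bloc 6 (peak Yilmaz at position 4): ranking walks positions 4-3-2-1, expanding outward from the peak — single-peaked.
Bloc 1 violates single-peakedness, so the profile is not single-peaked on this axis.

no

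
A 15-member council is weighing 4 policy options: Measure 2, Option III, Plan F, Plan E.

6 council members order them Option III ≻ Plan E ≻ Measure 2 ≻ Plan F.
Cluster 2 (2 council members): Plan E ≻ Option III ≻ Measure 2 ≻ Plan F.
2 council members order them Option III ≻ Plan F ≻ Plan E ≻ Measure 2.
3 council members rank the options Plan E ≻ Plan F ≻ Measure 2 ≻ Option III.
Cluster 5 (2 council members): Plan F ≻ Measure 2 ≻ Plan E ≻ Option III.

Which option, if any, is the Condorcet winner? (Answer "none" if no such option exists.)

Option III

Head-to-head results (15 council members):
Measure 2 vs Option III: Measure 2 is ranked higher on 3+2 = 5 ballots, Option III on 10. Option III wins 10–5.
Measure 2 vs Plan F: Measure 2 is ranked higher on 6+2 = 8 ballots, Plan F on 7. Measure 2 wins 8–7.
Measure 2 vs Plan E: Plan E wins 13–2.
Option III–Plan F: Option III 10–5.
Option III vs Plan E: Option III preferred on 6+2 = 8 ballots; Option III wins 8–7.
Plan F vs Plan E: 4 to 11, Plan E.
Option III defeats every rival head-to-head and is the Condorcet winner.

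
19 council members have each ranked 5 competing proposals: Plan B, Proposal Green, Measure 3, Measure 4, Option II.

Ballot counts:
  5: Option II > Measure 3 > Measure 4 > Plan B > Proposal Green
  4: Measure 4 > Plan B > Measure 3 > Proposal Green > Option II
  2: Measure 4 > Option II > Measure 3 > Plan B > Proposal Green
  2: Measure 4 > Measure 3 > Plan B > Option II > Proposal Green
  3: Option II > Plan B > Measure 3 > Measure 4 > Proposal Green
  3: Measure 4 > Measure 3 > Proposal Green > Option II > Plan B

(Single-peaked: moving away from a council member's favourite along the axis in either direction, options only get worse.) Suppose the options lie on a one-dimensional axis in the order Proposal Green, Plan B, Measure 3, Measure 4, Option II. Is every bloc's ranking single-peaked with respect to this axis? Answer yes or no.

Axis positions: Proposal Green=1, Plan B=2, Measure 3=3, Measure 4=4, Option II=5.
Bloc 1: ranking walks positions 5-3-4-2-1; Measure 3 is ranked above Measure 4 even though Measure 4 lies between Measure 3 and the peak Option II on the axis — preferences dip and rise again. Not single-peaked.
Bloc 2: ranking walks positions 4-2-3-1-5; Plan B is ranked above Measure 3 even though Measure 3 lies between Plan B and the peak Measure 4 on the axis — preferences dip and rise again. Not single-peaked.
Bloc 3 (peak Measure 4 at position 4): ranking walks positions 4-5-3-2-1, expanding outward from the peak — single-peaked.
Bloc 4 (peak Measure 4 at position 4): ranking walks positions 4-3-2-5-1, expanding outward from the peak — single-peaked.
Bloc 5: ranking walks positions 5-2-3-4-1; Plan B is ranked above Measure 4 even though Measure 4 lies between Plan B and the peak Option II on the axis — preferences dip and rise again. Not single-peaked.
Bloc 6: ranking walks positions 4-3-1-5-2; Proposal Green is ranked above Plan B even though Plan B lies between Proposal Green and the peak Measure 4 on the axis — preferences dip and rise again. Not single-peaked.
Bloc 1 violates single-peakedness, so the profile is not single-peaked on this axis.

no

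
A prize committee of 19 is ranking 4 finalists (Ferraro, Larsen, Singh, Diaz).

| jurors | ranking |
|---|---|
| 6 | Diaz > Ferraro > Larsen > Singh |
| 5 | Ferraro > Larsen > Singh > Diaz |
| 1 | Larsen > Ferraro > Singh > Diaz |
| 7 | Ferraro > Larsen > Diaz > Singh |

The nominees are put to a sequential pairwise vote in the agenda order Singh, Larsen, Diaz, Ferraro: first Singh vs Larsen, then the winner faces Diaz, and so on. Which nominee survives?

Ferraro

Round 1: Singh vs Larsen — 0–19, Larsen advances.
Round 2: Larsen vs Diaz — 13–6, Larsen advances.
Round 3: Larsen vs Ferraro — 1–18, Ferraro advances.
The agenda winner is Ferraro.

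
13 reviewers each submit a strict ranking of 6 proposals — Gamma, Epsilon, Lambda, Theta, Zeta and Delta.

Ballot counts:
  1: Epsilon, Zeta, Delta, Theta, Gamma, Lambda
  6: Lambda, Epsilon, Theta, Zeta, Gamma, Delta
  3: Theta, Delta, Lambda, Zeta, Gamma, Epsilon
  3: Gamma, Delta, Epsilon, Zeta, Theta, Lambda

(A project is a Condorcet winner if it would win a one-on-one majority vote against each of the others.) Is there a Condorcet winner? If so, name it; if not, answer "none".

none

Head-to-head results (13 reviewers):
Gamma–Epsilon: Epsilon 7–6.
Gamma vs Lambda: Lambda wins 9–4.
Gamma vs Theta: Theta, 10–3.
Gamma–Zeta: Zeta 10–3.
Gamma–Delta: Gamma 9–4.
Epsilon vs Lambda: Lambda, 9–4.
Epsilon vs Theta: Epsilon, 10–3.
Epsilon vs Zeta: Epsilon, 10–3.
Epsilon vs Delta: Epsilon wins 7–6.
Lambda–Theta: Theta 7–6.
Lambda vs Zeta: Lambda wins 9–4.
Lambda–Delta: Delta 7–6.
Theta–Zeta: Theta 9–4.
Theta–Delta: Theta 9–4.
Zeta vs Delta: Zeta wins 7–6.
No project is unbeaten: Gamma loses to Epsilon; Epsilon loses to Lambda; Lambda loses to Theta; Theta loses to Epsilon; Zeta loses to Epsilon; Delta loses to Gamma. In particular Gamma → Delta → Lambda → Gamma is a majority cycle — no Condorcet winner exists.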